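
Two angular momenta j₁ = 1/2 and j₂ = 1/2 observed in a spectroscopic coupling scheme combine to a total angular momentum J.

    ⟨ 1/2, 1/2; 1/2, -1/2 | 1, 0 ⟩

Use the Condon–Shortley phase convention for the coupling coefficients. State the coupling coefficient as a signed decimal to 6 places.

√[3·0!1!1!/3! · 1!0!0!1!1!1!] = √(1/2)
  +(−1)^0/∏(0,0,0,0,1,1)! = 1  (running 1)
⟨..|..⟩ = √(1/2)·(1) = +0.707107

+√(1/2) ≈ +0.707107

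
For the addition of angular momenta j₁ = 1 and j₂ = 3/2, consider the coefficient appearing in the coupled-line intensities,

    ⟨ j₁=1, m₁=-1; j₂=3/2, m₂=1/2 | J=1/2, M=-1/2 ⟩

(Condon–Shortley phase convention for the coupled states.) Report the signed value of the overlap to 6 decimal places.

j₁+j₂−J=2  J+j₁−j₂=0  J−j₁+j₂=1  j₁+j₂+J+1=4
(j₁±m₁, j₂±m₂, J±M) = (0,2,2,1,0,1)
P² = 2/3
sum k=2..2:
  [2] +1/2 = 1/2
S = 1/2
C² = P²·S² = 1/6 ; C = +0.408248

+√(1/6) = +0.408248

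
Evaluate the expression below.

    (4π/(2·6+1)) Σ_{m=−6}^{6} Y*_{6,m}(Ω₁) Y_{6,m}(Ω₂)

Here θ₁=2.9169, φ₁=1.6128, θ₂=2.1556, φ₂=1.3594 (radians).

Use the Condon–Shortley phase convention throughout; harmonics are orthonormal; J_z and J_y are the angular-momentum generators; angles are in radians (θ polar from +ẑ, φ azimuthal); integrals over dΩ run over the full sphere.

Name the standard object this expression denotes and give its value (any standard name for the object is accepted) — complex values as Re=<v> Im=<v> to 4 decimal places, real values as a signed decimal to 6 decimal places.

Legendre polynomial (addition theorem), -0.183588

This sum is the spherical-harmonic addition theorem: it equals the Legendre polynomial P_l(cos γ) of the angle γ between the two directions.
Term-by-term m-sum for l=6 (normalisation 4π/13 = 0.966644):
  term(m=-6) = 0.00000 + 0.00001j   from Y*(Ω₁)=-0.00006 - 0.00001j, Y(Ω₂)=-0.04835 - 0.15498j
  term(m=-5) = 0.00010 + 0.00032j   from Y*(Ω₁)=0.00019 - 0.00088j, Y(Ω₂)=-0.32426 + 0.18301j
  term(m=-4) = 0.00178 + 0.00286j   from Y*(Ω₁)=0.00820 + 0.00139j, Y(Ω₂)=0.26907 + 0.30358j
  term(m=-3) = 0.00279 + 0.00265j   from Y*(Ω₁)=-0.00658 + 0.05194j, Y(Ω₂)=0.04350 - 0.05914j
  term(m=-2) = -0.06230 - 0.03459j   from Y*(Ω₁)=-0.22070 - 0.01858j, Y(Ω₂)=0.29338 + 0.13200j
  term(m=-1) = -0.11142 - 0.02885j   from Y*(Ω₁)=0.02365 - 0.56273j, Y(Ω₂)=0.04288 - 0.19981j
  term(m=+0) = 0.14818 + 0.00000j   from Y*(Ω₁)=0.54436 + 0.00000j, Y(Ω₂)=0.27220 + 0.00000j
  term(m=+1) = -0.11142 + 0.02885j   from Y*(Ω₁)=-0.02365 - 0.56273j, Y(Ω₂)=-0.04288 - 0.19981j
  term(m=+2) = -0.06230 + 0.03459j   from Y*(Ω₁)=-0.22070 + 0.01858j, Y(Ω₂)=0.29338 - 0.13200j
  term(m=+3) = 0.00279 - 0.00265j   from Y*(Ω₁)=0.00658 + 0.05194j, Y(Ω₂)=-0.04350 - 0.05914j
  term(m=+4) = 0.00178 - 0.00286j   from Y*(Ω₁)=0.00820 - 0.00139j, Y(Ω₂)=0.26907 - 0.30358j
  term(m=+5) = 0.00010 - 0.00032j   from Y*(Ω₁)=-0.00019 - 0.00088j, Y(Ω₂)=0.32426 + 0.18301j
  term(m=+6) = 0.00000 - 0.00001j   from Y*(Ω₁)=-0.00006 + 0.00001j, Y(Ω₂)=-0.04835 + 0.15498j
Total Σ_m = -0.18992 + 0.00000j. Multiply by 0.966644: -0.18359 + 0.00000j. P_6(cos γ) = -0.183588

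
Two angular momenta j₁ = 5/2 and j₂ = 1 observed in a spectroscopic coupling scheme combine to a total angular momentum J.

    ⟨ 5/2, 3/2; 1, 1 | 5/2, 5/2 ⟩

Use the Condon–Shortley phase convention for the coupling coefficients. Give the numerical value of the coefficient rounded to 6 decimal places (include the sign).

√[6·1!4!1!/7! · 4!1!2!0!5!0!] = √(1152/7)
  +(−1)^1/∏(1,0,0,1,4,0)! = -1/24  (running -1/24)
⟨..|..⟩ = √(1152/7)·(-1/24) = -0.534522

−√(2/7) = -0.534522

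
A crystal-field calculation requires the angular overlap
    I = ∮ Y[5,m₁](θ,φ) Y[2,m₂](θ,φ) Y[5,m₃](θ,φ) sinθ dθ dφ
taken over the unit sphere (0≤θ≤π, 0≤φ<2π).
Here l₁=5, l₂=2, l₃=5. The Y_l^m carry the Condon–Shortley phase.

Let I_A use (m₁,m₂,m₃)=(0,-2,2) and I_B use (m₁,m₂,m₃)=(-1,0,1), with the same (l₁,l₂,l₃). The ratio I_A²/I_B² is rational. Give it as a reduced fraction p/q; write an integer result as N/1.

l's match ⇒ only the (l;m) 3-j factors differ between A and B.
A: triangle coeff Δ(5,2,5) = 1/38610; Σ_t [0,0]: t=0:+1/2880 = 1/2880; (3j)²=14/429 [(5 2 5; 0 -2 2)], sign=-1
B: triangle coeff Δ(5,2,5) = 1/38610; Σ_t [0,2]: t=0:+1/5760 t=1:−1/720 t=2:+1/2304 = -1/1280; (3j)²=27/1430 [(5 2 5; -1 0 1)], sign=-1
I_A²/I_B² = (14/429)/(27/1430) = 140/81

140/81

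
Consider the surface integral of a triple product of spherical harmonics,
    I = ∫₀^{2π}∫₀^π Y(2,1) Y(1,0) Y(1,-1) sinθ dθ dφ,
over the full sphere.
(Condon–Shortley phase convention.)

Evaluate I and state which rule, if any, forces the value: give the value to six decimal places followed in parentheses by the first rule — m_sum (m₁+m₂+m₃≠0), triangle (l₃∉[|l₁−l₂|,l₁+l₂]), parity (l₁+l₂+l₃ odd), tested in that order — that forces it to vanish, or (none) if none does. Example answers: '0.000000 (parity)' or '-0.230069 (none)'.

m-sum 0 ✓  L=4 even ✓  1≤1≤3 ✓
Π(2lᵢ+1) = 5×3×3 = 45
triangle coeff Δ(2,1,1) = 1/30
Σ_t [1,1]: t=1:−1/1 = -1/1
(3j)²=2/15 [(2 1 1; 0 0 0)], sign=+1
Σ_t [1,1]: t=1:−1/2 = -1/2
(3j)²=1/10 [(2 1 1; 1 0 -1)], sign=-1
⇒ 4πI² = 3/5
I = (-1)√(3/5/(4π)) = -0.21850969
No selection rule forces the value: the integral is nonzero (none).

-0.218510 (none)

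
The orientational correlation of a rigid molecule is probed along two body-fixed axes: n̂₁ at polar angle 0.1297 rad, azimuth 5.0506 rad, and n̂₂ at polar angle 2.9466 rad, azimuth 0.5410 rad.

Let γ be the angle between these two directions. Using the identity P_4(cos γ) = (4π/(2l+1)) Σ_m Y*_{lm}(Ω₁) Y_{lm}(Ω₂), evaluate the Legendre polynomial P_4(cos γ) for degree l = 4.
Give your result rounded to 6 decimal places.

Summing Y*_{l m}(θ₁,φ₁)·Y_{l m}(θ₂,φ₂) over m ∈ [−4, 4]; prefactor 4π/(2·4+1) = 1.396263:
  [-4]  conj(Y_{4,-4})(Ω₁) = (0.000027, 0.000121) ; Y_{4,-4}(Ω₂) = (-0.000349, -0.000517) ; Δ = (0.000000, -0.000000)
  [-3]  conj(Y_{4,-3})(Ω₁) = (-0.002281, 0.001418) ; Y_{4,-3}(Ω₂) = (0.000466, 0.008920) ; Δ = (-0.000014, -0.000020)
  [-2]  conj(Y_{4,-2})(Ω₁) = (-0.025672, -0.020608) ; Y_{4,-2}(Ω₂) = (0.033833, -0.063615) ; Δ = (-0.002180, 0.000936)
  [-1]  conj(Y_{4,-1})(Ω₁) = (0.078169, -0.222244) ; Y_{4,-1}(Ω₂) = (-0.288085, 0.173078) ; Δ = (0.015946, 0.077554)
  [+0]  conj(Y_{4,0})(Ω₁) = (0.776537, -0.000000) ; Y_{4,0}(Ω₂) = (0.692644, 0.000000) ; Δ = (0.537864, 0.000000)
  [+1]  conj(Y_{4,1})(Ω₁) = (-0.078169, -0.222244) ; Y_{4,1}(Ω₂) = (0.288085, 0.173078) ; Δ = (0.015946, -0.077554)
  [+2]  conj(Y_{4,2})(Ω₁) = (-0.025672, 0.020608) ; Y_{4,2}(Ω₂) = (0.033833, 0.063615) ; Δ = (-0.002180, -0.000936)
  [+3]  conj(Y_{4,3})(Ω₁) = (0.002281, 0.001418) ; Y_{4,3}(Ω₂) = (-0.000466, 0.008920) ; Δ = (-0.000014, 0.000020)
  [+4]  conj(Y_{4,4})(Ω₁) = (0.000027, -0.000121) ; Y_{4,4}(Ω₂) = (-0.000349, 0.000517) ; Δ = (0.000000, 0.000000)
Total Σ_m = (0.565370, -0.000000). Multiply by 1.396263: (0.789406, -0.000000). P_4(cos γ) = 0.789406

0.789406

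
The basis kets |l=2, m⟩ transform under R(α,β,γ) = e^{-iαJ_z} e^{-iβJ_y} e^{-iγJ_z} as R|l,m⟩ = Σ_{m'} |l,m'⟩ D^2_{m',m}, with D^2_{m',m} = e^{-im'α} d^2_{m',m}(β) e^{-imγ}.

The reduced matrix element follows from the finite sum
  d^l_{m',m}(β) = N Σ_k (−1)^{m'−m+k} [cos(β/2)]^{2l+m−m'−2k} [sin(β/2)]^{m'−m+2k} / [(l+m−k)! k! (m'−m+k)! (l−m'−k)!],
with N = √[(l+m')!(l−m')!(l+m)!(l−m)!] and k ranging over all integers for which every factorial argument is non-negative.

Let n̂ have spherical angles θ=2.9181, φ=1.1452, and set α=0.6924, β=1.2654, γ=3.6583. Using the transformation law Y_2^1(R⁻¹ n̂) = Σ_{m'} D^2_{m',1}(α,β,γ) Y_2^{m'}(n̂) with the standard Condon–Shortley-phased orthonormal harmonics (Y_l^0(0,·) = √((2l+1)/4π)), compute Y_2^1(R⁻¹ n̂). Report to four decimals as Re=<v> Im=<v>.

Need the full column D^2_{m',1} for m'=−2..2 at α=0.6924, β=1.2654, γ=3.6583.
cos(β/2)=0.806434, sin(β/2)=0.591324
d^2_{-2,1}: single k=3 term ⇒ +0.333485;  D = -0.215526-0.254481i
d^2_{-1,1}: k∈[2..3] ⇒ +0.682198 -0.122265 = +0.559932;  D = -0.551313-0.097871i
d^2_{0,1}: k∈[1..2] ⇒ +0.759640 -0.408434 = +0.351206;  D = -0.305356+0.173503i
d^2_{1,1}: k∈[0..1] ⇒ +0.422936 -0.682198 = -0.259261;  D = +0.091741-0.242487i
d^2_{2,1}: single k=0 term ⇒ -0.620243;  D = -0.201403-0.586633i
Y_2^{m'}(θ=2.9181,φ=1.1452) and Σ D·Y over m':
  (-0.2155-0.2545i)·(-0.0125-0.0143i)  (-0.5513-0.0979i)·(-0.0689+0.1521i)  (-0.3054+0.1735i)·(+0.5843+0.0000i)  (+0.0917-0.2425i)·(+0.0689+0.1521i)  (-0.2014-0.5866i)·(-0.0125+0.0143i)
Y_2^1(R⁻¹ n̂) = -0.072379+0.032242i

Re=-0.0724 Im=0.0322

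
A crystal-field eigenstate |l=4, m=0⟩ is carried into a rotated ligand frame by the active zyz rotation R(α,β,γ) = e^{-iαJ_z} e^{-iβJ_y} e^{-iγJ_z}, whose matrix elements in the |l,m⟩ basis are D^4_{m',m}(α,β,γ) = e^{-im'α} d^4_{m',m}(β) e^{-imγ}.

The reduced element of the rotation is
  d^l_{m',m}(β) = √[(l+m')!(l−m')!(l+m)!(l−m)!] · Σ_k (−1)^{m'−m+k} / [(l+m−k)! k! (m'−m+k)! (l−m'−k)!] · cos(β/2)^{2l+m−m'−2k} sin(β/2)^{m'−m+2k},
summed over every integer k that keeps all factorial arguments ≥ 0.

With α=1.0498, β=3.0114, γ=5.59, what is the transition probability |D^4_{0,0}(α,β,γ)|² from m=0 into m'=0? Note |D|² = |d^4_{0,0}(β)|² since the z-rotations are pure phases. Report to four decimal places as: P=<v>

D^4_{0,0}(1.0498,3.0114,5.5900) = e^{-i·0·1.0498}·d^4_{0,0}(3.0114)·e^{-i·0·5.5900}. Compute d first:
Half-angle: c=0.065050, s=0.997882. N=√(24·24·24·24)=576.000000
The bounds max(0,m−m')=0 and min(l+m,l−m')=4 give 5 terms
  k=0: (−1)^0·576.0000/(576)·0.0651^8·0.9979^0 = +0.000000
  k=1: (−1)^1·576.0000/(36)·0.0651^6·0.9979^2 = -0.000001
  k=2: (−1)^2·576.0000/(16)·0.0651^4·0.9979^4 = +0.000639
  k=3: (−1)^3·576.0000/(36)·0.0651^2·0.9979^6 = -0.066849
  k=4: (−1)^4·576.0000/(576)·0.0651^0·0.9979^8 = +0.983181
d^4_{0,0}(3.0114) = +0.000000 -0.000001 +0.000639 -0.066849 +0.983181 = +0.916970
|D^4_{0,0}|² = |d^4_{0,0}(β)|² = (+0.916970)² = 0.840834 (the z-rotation phases have unit modulus)

P=0.8408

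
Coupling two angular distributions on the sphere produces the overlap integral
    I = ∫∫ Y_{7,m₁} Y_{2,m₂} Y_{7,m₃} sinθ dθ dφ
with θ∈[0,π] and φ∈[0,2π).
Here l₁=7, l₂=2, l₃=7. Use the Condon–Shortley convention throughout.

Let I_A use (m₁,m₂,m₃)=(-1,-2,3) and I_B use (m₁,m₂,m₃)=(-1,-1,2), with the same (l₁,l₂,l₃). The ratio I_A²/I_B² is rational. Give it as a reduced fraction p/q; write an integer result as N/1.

50/9

l's match ⇒ only the (l;m) 3-j factors differ between A and B.
A: triangle coeff Δ(7,2,7) = 1/185640; Σ_t [0,0]: t=0:+1/3870720 = 1/3870720; (3j)²=135/6188 [(7 2 7; -1 -2 3)], sign=+1
B: triangle coeff Δ(7,2,7) = 1/185640; Σ_t [0,1]: t=0:+1/1935360 t=1:−1/1209600 = -1/3225600; (3j)²=243/61880 [(7 2 7; -1 -1 2)], sign=+1
I_A²/I_B² = (135/6188)/(243/61880) = 50/9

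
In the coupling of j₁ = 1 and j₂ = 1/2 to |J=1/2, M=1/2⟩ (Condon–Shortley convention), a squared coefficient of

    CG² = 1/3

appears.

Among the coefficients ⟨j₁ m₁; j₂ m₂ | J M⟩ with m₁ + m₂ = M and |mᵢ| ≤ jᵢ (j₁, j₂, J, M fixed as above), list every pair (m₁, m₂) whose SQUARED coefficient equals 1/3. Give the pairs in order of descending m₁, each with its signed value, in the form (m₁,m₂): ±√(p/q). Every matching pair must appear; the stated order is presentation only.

Admissible pairs with m₁+m₂ = M = 1/2: (0,1/2), (1,-1/2)
  (m₁,m₂)=(1,-1/2): CG² = 2/3, CG = +√(2/3)
  (m₁,m₂)=(0,1/2): CG² = 1/3, CG = −√(1/3)   ← matches the target
Pairs with CG² = 1/3: (0,1/2): −√(1/3)

(0,1/2): −√(1/3)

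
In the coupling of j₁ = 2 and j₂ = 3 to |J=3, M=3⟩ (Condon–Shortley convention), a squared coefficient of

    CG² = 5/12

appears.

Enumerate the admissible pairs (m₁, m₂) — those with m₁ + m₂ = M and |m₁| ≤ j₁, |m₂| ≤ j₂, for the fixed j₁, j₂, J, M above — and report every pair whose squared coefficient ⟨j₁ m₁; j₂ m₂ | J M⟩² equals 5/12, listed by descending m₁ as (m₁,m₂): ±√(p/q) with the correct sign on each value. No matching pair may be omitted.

(1,2): −√(5/12); (0,3): +√(5/12)

Admissible pairs with m₁+m₂ = M = 3: (0,3), (1,2), (2,1)
  (m₁,m₂)=(2,1): CG² = 1/6, CG = +√(1/6)
  (m₁,m₂)=(1,2): CG² = 5/12, CG = −√(5/12)   ← matches the target
  (m₁,m₂)=(0,3): CG² = 5/12, CG = +√(5/12)   ← matches the target
Pairs with CG² = 5/12: (1,2): −√(5/12); (0,3): +√(5/12)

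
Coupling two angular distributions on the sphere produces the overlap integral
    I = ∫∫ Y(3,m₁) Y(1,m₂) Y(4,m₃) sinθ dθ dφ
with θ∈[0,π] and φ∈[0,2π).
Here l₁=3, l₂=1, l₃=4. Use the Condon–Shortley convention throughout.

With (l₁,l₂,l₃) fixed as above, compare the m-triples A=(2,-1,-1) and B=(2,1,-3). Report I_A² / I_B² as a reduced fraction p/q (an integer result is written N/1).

l's match ⇒ only the (l;m) 3-j factors differ between A and B.
A: triangle coeff Δ(3,1,4) = 1/252; Σ_t [0,0]: t=0:+1/240 = 1/240; (3j)²=1/84 [(3 1 4; 2 -1 -1)], sign=-1
B: triangle coeff Δ(3,1,4) = 1/252; Σ_t [0,0]: t=0:+1/240 = 1/240; (3j)²=1/12 [(3 1 4; 2 1 -3)], sign=-1
I_A²/I_B² = (1/84)/(1/12) = 1/7

1/7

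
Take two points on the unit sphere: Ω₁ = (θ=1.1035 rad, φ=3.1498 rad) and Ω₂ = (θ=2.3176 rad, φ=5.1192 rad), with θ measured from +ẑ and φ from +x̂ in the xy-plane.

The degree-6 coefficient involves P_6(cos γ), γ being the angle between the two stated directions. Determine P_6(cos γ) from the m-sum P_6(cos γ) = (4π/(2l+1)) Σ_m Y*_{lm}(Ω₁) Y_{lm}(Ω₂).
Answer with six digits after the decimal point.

Expand P_6 via completeness: Σ_{m} conj(Y_{6,m}) at Ω₁ times Y_{6,m} at Ω₂ —
  [-6]  conj(Y_{6,-6})(Ω₁) = (0.244338, 0.012042) ; Y_{6,-6}(Ω₂) = (0.057680, 0.048654) ; Δ = (0.013507, 0.012583)
  [-5]  conj(Y_{6,-5})(Ω₁) = (-0.427231, -0.017542) ; Y_{6,-5}(Ω₂) = (-0.216461, 0.108125) ; Δ = (0.094376, -0.042397)
  [-4]  conj(Y_{6,-4})(Ω₁) = (0.279154, 0.009168) ; Y_{6,-4}(Ω₂) = (-0.023796, -0.421108) ; Δ = (-0.002782, -0.117772)
  [-3]  conj(Y_{6,-3})(Ω₁) = (0.160279, 0.003947) ; Y_{6,-3}(Ω₂) = (0.340981, 0.124608) ; Δ = (0.054160, 0.021318)
  [-2]  conj(Y_{6,-2})(Ω₁) = (-0.335820, -0.005513) ; Y_{6,-2}(Ω₂) = (0.033649, -0.035604) ; Δ = (-0.011496, 0.011771)
  [-1]  conj(Y_{6,-1})(Ω₁) = (-0.044918, -0.000369) ; Y_{6,-1}(Ω₂) = (0.147623, 0.342637) ; Δ = (-0.006505, -0.015445)
  [+0]  conj(Y_{6,0})(Ω₁) = (0.334766, -0.000000) ; Y_{6,0}(Ω₂) = (-0.058768, 0.000000) ; Δ = (-0.019674, 0.000000)
  [+1]  conj(Y_{6,1})(Ω₁) = (0.044918, -0.000369) ; Y_{6,1}(Ω₂) = (-0.147623, 0.342637) ; Δ = (-0.006505, 0.015445)
  [+2]  conj(Y_{6,2})(Ω₁) = (-0.335820, 0.005513) ; Y_{6,2}(Ω₂) = (0.033649, 0.035604) ; Δ = (-0.011496, -0.011771)
  [+3]  conj(Y_{6,3})(Ω₁) = (-0.160279, 0.003947) ; Y_{6,3}(Ω₂) = (-0.340981, 0.124608) ; Δ = (0.054160, -0.021318)
  [+4]  conj(Y_{6,4})(Ω₁) = (0.279154, -0.009168) ; Y_{6,4}(Ω₂) = (-0.023796, 0.421108) ; Δ = (-0.002782, 0.117772)
  [+5]  conj(Y_{6,5})(Ω₁) = (0.427231, -0.017542) ; Y_{6,5}(Ω₂) = (0.216461, 0.108125) ; Δ = (0.094376, 0.042397)
  [+6]  conj(Y_{6,6})(Ω₁) = (0.244338, -0.012042) ; Y_{6,6}(Ω₂) = (0.057680, -0.048654) ; Δ = (0.013507, -0.012583)
Accumulated sum (0.262847, -0.000000); after 4π/(2l+1) scaling, (0.254080, -0.000000) ⇒ P_6 = 0.254080

0.254080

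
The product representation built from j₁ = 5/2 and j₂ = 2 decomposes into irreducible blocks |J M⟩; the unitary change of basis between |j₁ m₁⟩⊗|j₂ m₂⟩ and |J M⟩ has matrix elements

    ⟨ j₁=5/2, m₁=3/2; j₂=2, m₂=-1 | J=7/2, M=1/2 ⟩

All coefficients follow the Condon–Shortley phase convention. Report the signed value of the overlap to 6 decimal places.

+0.619780  (= +√(121/315))

j₁+j₂−J=1  J+j₁−j₂=4  J−j₁+j₂=3  j₁+j₂+J+1=9
(j₁±m₁, j₂±m₂, J±M) = (4,1,1,3,4,3)
P² = 2304/35
sum k=0..1:
  [0] +1/12 = 1/12
  [1] −1/144 = -1/144
S = 11/144
C² = P²·S² = 121/315 ; C = +0.619780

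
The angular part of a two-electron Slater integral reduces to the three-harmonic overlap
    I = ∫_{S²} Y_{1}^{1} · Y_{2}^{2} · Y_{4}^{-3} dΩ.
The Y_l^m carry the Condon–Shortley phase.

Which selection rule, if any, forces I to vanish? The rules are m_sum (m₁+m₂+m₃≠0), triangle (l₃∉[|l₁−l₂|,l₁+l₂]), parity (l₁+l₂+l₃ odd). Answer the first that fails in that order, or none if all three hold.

triangle

Σmᵢ = 0  ✓
l₃∈[|l₁−l₂|,l₁+l₂]=[1,3] required, l₃=4 fails  ✗
Σlᵢ = 7 ⇒ odd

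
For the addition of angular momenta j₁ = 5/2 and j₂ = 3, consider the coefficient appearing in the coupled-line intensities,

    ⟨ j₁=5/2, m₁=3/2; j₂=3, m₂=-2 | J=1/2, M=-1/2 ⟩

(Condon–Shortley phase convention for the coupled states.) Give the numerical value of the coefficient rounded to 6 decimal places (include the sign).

√[2·5!0!1!/7! · 4!1!1!5!0!1!] = √(960/7)
  +(−1)^1/∏(1,4,0,0,0,1)! = -1/24  (running -1/24)
⟨..|..⟩ = √(960/7)·(-1/24) = -0.487950

−√(5/21) = -0.487950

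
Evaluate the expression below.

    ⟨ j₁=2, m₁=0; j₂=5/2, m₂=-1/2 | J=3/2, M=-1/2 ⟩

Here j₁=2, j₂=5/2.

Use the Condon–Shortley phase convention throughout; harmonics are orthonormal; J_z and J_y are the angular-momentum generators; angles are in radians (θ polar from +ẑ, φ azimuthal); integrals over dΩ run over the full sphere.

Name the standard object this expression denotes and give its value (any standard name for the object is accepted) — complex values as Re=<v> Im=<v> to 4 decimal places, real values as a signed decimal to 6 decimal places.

This is a Clebsch–Gordan (vector-coupling) coefficient.
j₁+j₂−J=3  J+j₁−j₂=1  J−j₁+j₂=2  j₁+j₂+J+1=7
(j₁±m₁, j₂±m₂, J±M) = (2,2,2,3,1,2)
P² = 32/35
sum k=1..2:
  [1] −1/2 = -1/2
  [2] +1/4 = 1/4
S = -1/4
C² = P²·S² = 2/35 ; C = -0.239046

Clebsch–Gordan coefficient, −√(2/35) ≈ -0.239046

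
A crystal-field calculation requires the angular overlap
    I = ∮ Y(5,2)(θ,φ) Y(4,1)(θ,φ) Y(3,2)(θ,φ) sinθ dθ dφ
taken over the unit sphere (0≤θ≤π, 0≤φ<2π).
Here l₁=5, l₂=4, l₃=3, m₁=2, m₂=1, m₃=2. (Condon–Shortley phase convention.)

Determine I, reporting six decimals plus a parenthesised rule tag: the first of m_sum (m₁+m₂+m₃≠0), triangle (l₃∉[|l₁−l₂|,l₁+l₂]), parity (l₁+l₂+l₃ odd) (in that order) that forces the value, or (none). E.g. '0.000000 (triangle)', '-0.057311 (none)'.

Σmᵢ = 5 ≠ 0, so the φ-integral vanishes; I = 0

0.000000 (m_sum)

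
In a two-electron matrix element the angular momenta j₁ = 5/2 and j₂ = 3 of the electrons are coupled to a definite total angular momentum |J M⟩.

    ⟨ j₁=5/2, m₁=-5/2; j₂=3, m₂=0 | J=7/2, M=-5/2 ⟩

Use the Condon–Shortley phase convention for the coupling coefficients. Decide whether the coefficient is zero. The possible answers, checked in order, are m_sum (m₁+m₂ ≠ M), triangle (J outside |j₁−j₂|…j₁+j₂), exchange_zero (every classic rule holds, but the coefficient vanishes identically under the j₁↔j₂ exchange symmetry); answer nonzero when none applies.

nonzero

m-sum: m₁+m₂ = -5/2+0 = -5/2, M = -5/2  ✓
triangle: |j₁−j₂| = 1/2 ≤ J = 7/2 ≤ j₁+j₂ = 11/2  ✓
exchange: j₁≠j₂ or m₁≠m₂ — the exchange symmetry imposes no constraint here
value check: CG = +√(8/21) = +0.617213 ≠ 0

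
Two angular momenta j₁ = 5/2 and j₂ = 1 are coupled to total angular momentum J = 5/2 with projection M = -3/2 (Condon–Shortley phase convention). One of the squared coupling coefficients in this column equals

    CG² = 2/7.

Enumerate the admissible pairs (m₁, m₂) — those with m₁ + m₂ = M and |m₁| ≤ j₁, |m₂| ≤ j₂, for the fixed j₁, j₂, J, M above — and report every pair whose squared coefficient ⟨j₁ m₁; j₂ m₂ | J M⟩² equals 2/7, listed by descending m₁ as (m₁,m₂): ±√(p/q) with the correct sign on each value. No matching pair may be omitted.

Admissible pairs with m₁+m₂ = M = -3/2: (-5/2,1), (-3/2,0), (-1/2,-1)
  (m₁,m₂)=(-1/2,-1): CG² = 16/35, CG = +√(16/35)
  (m₁,m₂)=(-3/2,0): CG² = 9/35, CG = −√(9/35)
  (m₁,m₂)=(-5/2,1): CG² = 2/7, CG = −√(2/7)   ← matches the target
Pairs with CG² = 2/7: (-5/2,1): −√(2/7)

(-5/2,1): −√(2/7)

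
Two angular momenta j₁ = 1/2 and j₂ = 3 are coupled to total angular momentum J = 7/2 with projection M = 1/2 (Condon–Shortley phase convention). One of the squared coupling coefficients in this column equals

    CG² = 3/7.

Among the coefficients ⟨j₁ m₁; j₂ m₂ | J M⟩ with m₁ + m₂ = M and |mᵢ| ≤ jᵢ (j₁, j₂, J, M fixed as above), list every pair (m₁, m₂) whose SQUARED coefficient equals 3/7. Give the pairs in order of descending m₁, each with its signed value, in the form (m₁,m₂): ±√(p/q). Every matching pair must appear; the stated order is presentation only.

(-1/2,1): +√(3/7)

Admissible pairs with m₁+m₂ = M = 1/2: (-1/2,1), (1/2,0)
  (m₁,m₂)=(1/2,0): CG² = 4/7, CG = +√(4/7)
  (m₁,m₂)=(-1/2,1): CG² = 3/7, CG = +√(3/7)   ← matches the target
Pairs with CG² = 3/7: (-1/2,1): +√(3/7)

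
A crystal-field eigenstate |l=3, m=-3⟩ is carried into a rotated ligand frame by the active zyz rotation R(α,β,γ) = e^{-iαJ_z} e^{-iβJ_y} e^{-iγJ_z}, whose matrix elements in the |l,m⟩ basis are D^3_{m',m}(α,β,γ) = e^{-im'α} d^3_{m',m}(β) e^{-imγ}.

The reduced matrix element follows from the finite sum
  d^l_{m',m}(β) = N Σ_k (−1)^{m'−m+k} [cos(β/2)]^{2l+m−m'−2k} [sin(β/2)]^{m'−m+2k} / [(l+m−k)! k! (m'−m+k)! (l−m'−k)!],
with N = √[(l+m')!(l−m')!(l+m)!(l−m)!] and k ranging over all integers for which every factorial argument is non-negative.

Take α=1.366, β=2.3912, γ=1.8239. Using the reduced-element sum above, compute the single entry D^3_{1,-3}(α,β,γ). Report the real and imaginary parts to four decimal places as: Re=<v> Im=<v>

Re=-0.2222 Im=-0.3202

Split into d^3_{1,-3}(β=2.3912) × two z-phases.
c=cos(2.391200/2)=0.366455, s=sin(2.391200/2)=0.930436; N=√[24·2·1·720]=185.903201
The bounds max(0,m−m')=0 and min(l+m,l−m')=0 give 1 term
  k=0: (−1)^4·185.9032/(48)·0.3665^2·0.9304^4 = +0.389792
d^3_{1,-3}(2.3912) = +0.389792
D = (+0.203368-0.979102i)·(+0.389792)·(+0.688422-0.725310i) = -0.222240-0.320230i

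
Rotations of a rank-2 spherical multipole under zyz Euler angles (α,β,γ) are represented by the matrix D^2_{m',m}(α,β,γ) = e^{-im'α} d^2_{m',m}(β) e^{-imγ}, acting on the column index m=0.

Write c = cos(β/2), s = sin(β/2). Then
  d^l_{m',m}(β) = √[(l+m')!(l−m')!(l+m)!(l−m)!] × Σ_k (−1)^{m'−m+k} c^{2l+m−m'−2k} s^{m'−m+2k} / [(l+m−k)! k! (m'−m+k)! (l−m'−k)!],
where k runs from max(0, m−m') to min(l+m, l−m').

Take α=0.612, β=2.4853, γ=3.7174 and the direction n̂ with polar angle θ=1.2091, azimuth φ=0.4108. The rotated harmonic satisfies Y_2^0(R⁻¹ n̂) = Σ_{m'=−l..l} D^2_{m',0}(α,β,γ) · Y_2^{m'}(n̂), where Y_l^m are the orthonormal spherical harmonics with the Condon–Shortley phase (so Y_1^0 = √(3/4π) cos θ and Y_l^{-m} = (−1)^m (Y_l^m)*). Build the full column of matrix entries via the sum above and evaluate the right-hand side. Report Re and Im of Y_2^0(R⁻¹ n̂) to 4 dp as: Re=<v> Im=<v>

Need the full column D^2_{m',0} for m'=−2..2 at α=0.6120, β=2.4853, γ=3.7174.
cos(β/2)=0.322289, sin(β/2)=0.946641
d^2_{-2,0}: single k=2 term ⇒ +0.228001;  D = +0.077495+0.214427i
d^2_{-1,0}: k∈[1..2] ⇒ +0.077624 -0.669695 = -0.592071;  D = -0.484611-0.340148i
d^2_{0,0}: k∈[0..2] ⇒ +0.010789 -0.372324 +0.803049 = +0.441513;  D = +0.441513+0.000000i
d^2_{1,0}: k∈[0..1] ⇒ -0.077624 +0.669695 = +0.592071;  D = +0.484611-0.340148i
d^2_{2,0}: single k=0 term ⇒ +0.228001;  D = +0.077495-0.214427i
Y_2^{m'}(θ=1.2091,φ=0.4108) and Σ D·Y over m':
  (+0.0775+0.2144i)·(+0.2301-0.2474i)  (-0.4846-0.3401i)·(+0.2344-0.1021i)  (+0.4415+0.0000i)·(-0.1969+0.0000i)  (+0.4846-0.3401i)·(-0.2344-0.1021i)  (+0.0775-0.2144i)·(+0.2301+0.2474i)
Y_2^0(R⁻¹ n̂) = -0.241824+0.000000i

Re=-0.2418 Im=0.0000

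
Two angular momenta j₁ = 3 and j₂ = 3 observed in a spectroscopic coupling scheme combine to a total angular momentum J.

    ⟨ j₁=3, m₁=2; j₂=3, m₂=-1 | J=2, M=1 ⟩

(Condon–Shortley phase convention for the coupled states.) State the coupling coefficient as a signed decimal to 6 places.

−√(5/28) ≈ -0.422577

j₁+j₂−J=4  J+j₁−j₂=2  J−j₁+j₂=2  j₁+j₂+J+1=9
(j₁±m₁, j₂±m₂, J±M) = (5,1,2,4,3,1)
P² = 320/7
sum k=0..1:
  [0] +1/48 = 1/48
  [1] −1/12 = -1/12
S = -1/16
C² = P²·S² = 5/28 ; C = -0.422577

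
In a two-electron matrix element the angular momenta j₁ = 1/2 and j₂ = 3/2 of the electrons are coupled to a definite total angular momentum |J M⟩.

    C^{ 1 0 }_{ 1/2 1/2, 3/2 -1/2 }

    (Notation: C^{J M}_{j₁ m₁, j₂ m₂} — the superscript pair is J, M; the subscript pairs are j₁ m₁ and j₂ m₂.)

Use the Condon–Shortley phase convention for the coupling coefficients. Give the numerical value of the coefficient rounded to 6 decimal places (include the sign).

triangle: 1!*0!*2!/4! = 2/24
(j±m)!: 1!*0!*1!*2!*1!*1! = 2
prefactor² = (2J+1)*Δ*N² = 1/2
  k=0: +1/(0!*1!*0!*1!*0!*1!) = 1
Σ = 1  ⇒  CG² = 1/2*1² = 1/2
CG = +√(1/2) = +0.707107

+√(1/2) ≈ +0.707107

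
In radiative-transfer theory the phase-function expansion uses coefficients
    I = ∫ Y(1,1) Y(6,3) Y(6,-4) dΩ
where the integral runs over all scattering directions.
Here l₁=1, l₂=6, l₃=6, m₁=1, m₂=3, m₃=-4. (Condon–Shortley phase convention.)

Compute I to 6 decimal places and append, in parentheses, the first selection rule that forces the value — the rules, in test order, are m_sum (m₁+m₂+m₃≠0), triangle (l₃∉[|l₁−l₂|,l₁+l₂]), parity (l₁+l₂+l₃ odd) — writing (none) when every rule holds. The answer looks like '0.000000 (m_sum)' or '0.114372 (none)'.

Σlᵢ=13 odd — θ-integrand is odd under cosθ→−cosθ; I=0

0.000000 (parity)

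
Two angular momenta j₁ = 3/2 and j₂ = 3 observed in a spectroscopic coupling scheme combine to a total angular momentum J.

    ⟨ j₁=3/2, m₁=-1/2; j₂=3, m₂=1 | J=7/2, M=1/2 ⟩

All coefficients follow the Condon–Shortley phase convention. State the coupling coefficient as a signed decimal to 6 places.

triangle: 1!·2!·5!/9! = 240/362880
(j±m)!: 1!·2!·4!·2!·4!·3! = 13824
prefactor² = (2J+1)·Δ·N² = 512/7
  k=0: +1/(0!·1!·2!·4!·0!·1!) = 1/48
  k=1: −1/(1!·0!·1!·3!·1!·2!) = -1/12
Σ = -1/16  ⇒  CG² = 512/7·(-1/16)² = 2/7
CG = −√(2/7) = -0.534522

-0.534522  (= −√(2/7))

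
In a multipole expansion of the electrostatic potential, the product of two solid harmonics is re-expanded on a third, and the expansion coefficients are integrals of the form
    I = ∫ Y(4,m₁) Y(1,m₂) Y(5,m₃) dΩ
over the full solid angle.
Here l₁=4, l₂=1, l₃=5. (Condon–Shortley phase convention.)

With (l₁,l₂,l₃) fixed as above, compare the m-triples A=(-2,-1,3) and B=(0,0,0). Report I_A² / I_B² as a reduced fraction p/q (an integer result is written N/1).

Shared (l₁,l₂,l₃)=(4,1,5): N and (l;000)² cancel in I_A²/I_B².
A: Δ = 0!·8!·2!/11! = 1/495; Racah Σ t=0..0: t=0:+1/2880 = 1/2880; ⇒ 3j(4 1 5; -2 -1 3)² = 28/495, sgn +1
B: Δ = 0!·8!·2!/11! = 1/495; Racah Σ t=0..0: t=0:+1/576 = 1/576; ⇒ 3j(4 1 5; 0 0 0)² = 5/99, sgn -1
I_A²/I_B² = (28/495)/(5/99) = 28/25

28/25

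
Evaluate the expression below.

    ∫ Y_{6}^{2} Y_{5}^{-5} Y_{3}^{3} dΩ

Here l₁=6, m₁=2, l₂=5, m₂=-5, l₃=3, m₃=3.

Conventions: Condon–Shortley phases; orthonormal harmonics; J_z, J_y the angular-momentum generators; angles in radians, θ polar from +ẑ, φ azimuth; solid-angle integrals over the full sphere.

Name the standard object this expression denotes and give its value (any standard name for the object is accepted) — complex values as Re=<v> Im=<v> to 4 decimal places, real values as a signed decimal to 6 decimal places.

Gaunt coefficient, -0.036034

This is a Gaunt coefficient — the integral of a triple product of spherical harmonics over the sphere.
m-sum 0 ✓  L=14 even ✓  1≤3≤11 ✓
Π(2lᵢ+1) = 13×11×7 = 1001
triangle coeff Δ(6,5,3) = 1/675675
Σ_t [3,5]: t=3:−1/8640 t=4:+1/2304 t=5:−1/8640 = 7/34560
(3j)²=7/429 [(6 5 3; 0 0 0)], sign=-1
Σ_t [0,0]: t=0:+1/1935360 = 1/1935360
(3j)²=1/1001 [(6 5 3; 2 -5 3)], sign=+1
⇒ 4πI² = 7/429
I = (-1)√(7/429/(4π)) = -0.03603425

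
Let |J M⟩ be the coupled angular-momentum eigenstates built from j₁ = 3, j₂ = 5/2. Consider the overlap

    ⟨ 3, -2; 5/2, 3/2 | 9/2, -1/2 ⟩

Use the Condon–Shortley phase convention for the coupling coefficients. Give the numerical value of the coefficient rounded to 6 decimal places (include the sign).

triangle: 1!*5!*4!/11! = 2880/39916800
(j±m)!: 1!*5!*4!*1!*4!*5! = 8294400
prefactor² = (2J+1)*Δ*N² = 460800/77
  k=0: +1/(0!*1!*5!*4!*0!*0!) = 1/2880
  k=1: −1/(1!*0!*4!*3!*1!*1!) = -1/144
Σ = -19/2880  ⇒  CG² = 460800/77*(-19/2880)² = 361/1386
CG = −√(361/1386) = -0.510355

-0.510355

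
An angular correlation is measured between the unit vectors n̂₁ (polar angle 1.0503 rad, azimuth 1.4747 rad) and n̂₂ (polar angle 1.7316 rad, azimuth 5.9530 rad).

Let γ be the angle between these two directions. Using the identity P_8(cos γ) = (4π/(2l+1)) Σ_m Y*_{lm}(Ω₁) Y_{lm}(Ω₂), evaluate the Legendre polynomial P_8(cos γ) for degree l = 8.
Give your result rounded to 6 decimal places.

-0.205937

Term-by-term m-sum for l=8 (normalisation 4π/17 = 0.739198):
  [-8]  conj(Y_{8,-8})(Ω₁) = +0.118906-0.115016i ; Y_{8,-8}(Ω₂) = -0.407677+0.222773i ; Δ = -0.022853+0.073378i
  [-7]  conj(Y_{8,-7})(Ω₁) = -0.236342-0.296682i ; Y_{8,-7}(Ω₂) = +0.203357-0.222490i ; Δ = -0.114071-0.007749i
  [-6]  conj(Y_{8,-6})(Ω₁) = -0.364630+0.237114i ; Y_{8,-6}(Ω₂) = +0.085487-0.196518i ; Δ = +0.015426+0.091926i
  [-5]  conj(Y_{8,-5})(Ω₁) = +0.065205+0.125100i ; Y_{8,-5}(Ω₂) = -0.025543+0.318091i ; Δ = -0.041459+0.017546i
  [-4]  conj(Y_{8,-4})(Ω₁) = -0.258411+0.104529i ; Y_{8,-4}(Ω₂) = +0.029898+0.117063i ; Δ = -0.019962-0.027125i
  [-3]  conj(Y_{8,-3})(Ω₁) = +0.084259+0.284129i ; Y_{8,-3}(Ω₂) = -0.173963-0.265384i ; Δ = +0.060746-0.071789i
  [-2]  conj(Y_{8,-2})(Ω₁) = -0.137732+0.026802i ; Y_{8,-2}(Ω₂) = -0.060957-0.047345i ; Δ = +0.009665+0.004887i
  [-1]  conj(Y_{8,-1})(Ω₁) = +0.031300+0.324716i ; Y_{8,-1}(Ω₂) = +0.297138+0.101839i ; Δ = -0.023768+0.099673i
  [+0]  conj(Y_{8,0})(Ω₁) = -0.094277-0.000000i ; Y_{8,0}(Ω₂) = +0.064096+0.000000i ; Δ = -0.006043-0.000000i
  [+1]  conj(Y_{8,1})(Ω₁) = -0.031300+0.324716i ; Y_{8,1}(Ω₂) = -0.297138+0.101839i ; Δ = -0.023768-0.099673i
  [+2]  conj(Y_{8,2})(Ω₁) = -0.137732-0.026802i ; Y_{8,2}(Ω₂) = -0.060957+0.047345i ; Δ = +0.009665-0.004887i
  [+3]  conj(Y_{8,3})(Ω₁) = -0.084259+0.284129i ; Y_{8,3}(Ω₂) = +0.173963-0.265384i ; Δ = +0.060746+0.071789i
  [+4]  conj(Y_{8,4})(Ω₁) = -0.258411-0.104529i ; Y_{8,4}(Ω₂) = +0.029898-0.117063i ; Δ = -0.019962+0.027125i
  [+5]  conj(Y_{8,5})(Ω₁) = -0.065205+0.125100i ; Y_{8,5}(Ω₂) = +0.025543+0.318091i ; Δ = -0.041459-0.017546i
  [+6]  conj(Y_{8,6})(Ω₁) = -0.364630-0.237114i ; Y_{8,6}(Ω₂) = +0.085487+0.196518i ; Δ = +0.015426-0.091926i
  [+7]  conj(Y_{8,7})(Ω₁) = +0.236342-0.296682i ; Y_{8,7}(Ω₂) = -0.203357-0.222490i ; Δ = -0.114071+0.007749i
  [+8]  conj(Y_{8,8})(Ω₁) = +0.118906+0.115016i ; Y_{8,8}(Ω₂) = -0.407677-0.222773i ; Δ = -0.022853-0.073378i
Total Σ_m = -0.278595-0.000000i. Multiply by 0.739198: -0.205937-0.000000i. P_8(cos γ) = -0.205937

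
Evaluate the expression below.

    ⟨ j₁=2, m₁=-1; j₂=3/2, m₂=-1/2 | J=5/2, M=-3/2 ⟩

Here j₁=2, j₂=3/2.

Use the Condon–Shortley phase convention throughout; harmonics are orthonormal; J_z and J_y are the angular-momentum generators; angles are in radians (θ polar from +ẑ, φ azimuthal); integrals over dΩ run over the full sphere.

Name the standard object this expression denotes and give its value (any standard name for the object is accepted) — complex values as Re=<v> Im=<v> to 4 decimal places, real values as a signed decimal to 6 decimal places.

Clebsch–Gordan coefficient, −√(1/35) ≈ -0.169031

This is a Clebsch–Gordan (vector-coupling) coefficient.
j₁+j₂−J=1  J+j₁−j₂=3  J−j₁+j₂=2  j₁+j₂+J+1=7
(j₁±m₁, j₂±m₂, J±M) = (1,3,1,2,1,4)
P² = 144/35
sum k=0..1:
  [0] +1/6 = 1/6
  [1] −1/4 = -1/4
S = -1/12
C² = P²·S² = 1/35 ; C = -0.169031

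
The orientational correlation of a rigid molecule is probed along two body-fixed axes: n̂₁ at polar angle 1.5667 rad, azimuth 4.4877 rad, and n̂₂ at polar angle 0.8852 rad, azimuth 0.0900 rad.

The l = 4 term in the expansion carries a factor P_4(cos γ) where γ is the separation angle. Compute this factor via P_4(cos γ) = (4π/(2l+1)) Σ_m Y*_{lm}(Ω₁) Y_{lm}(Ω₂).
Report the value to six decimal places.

Summing Y*_{l m}(θ₁,φ₁)·Y_{l m}(θ₂,φ₂) over m ∈ [−4, 4]; prefactor 4π/(2·4+1) = 1.396263:
  [-4]  conj(Y_{4,-4})(Ω₁) = 0.27550 - 0.34629j ; Y_{4,-4}(Ω₂) = 0.14867 - 0.05596j ; Δ = 0.02158 - 0.06690j
  [-3]  conj(Y_{4,-3})(Ω₁) = 0.00320 + 0.00401j ; Y_{4,-3}(Ω₂) = 0.35420 - 0.09803j ; Δ = 0.00153 + 0.00111j
  [-2]  conj(Y_{4,-2})(Ω₁) = 0.30127 - 0.14530j ; Y_{4,-2}(Ω₂) = 0.35613 - 0.06480j ; Δ = 0.09787 - 0.07127j
  [-1]  conj(Y_{4,-1})(Ω₁) = 0.00130 + 0.00567j ; Y_{4,-1}(Ω₂) = -0.04479 + 0.00404j ; Δ = -0.00008 - 0.00025j
  [+0]  conj(Y_{4,0})(Ω₁) = 0.31730 + 0.00000j ; Y_{4,0}(Ω₂) = -0.35985 + 0.00000j ; Δ = -0.11418 + 0.00000j
  [+1]  conj(Y_{4,1})(Ω₁) = -0.00130 + 0.00567j ; Y_{4,1}(Ω₂) = 0.04479 + 0.00404j ; Δ = -0.00008 + 0.00025j
  [+2]  conj(Y_{4,2})(Ω₁) = 0.30127 + 0.14530j ; Y_{4,2}(Ω₂) = 0.35613 + 0.06480j ; Δ = 0.09787 + 0.07127j
  [+3]  conj(Y_{4,3})(Ω₁) = -0.00320 + 0.00401j ; Y_{4,3}(Ω₂) = -0.35420 - 0.09803j ; Δ = 0.00153 - 0.00111j
  [+4]  conj(Y_{4,4})(Ω₁) = 0.27550 + 0.34629j ; Y_{4,4}(Ω₂) = 0.14867 + 0.05596j ; Δ = 0.02158 + 0.06690j
Total Σ_m = 0.12762 - 0.00000j. Multiply by 1.396263: 0.17819 - 0.00000j. P_4(cos γ) = 0.178190

0.178190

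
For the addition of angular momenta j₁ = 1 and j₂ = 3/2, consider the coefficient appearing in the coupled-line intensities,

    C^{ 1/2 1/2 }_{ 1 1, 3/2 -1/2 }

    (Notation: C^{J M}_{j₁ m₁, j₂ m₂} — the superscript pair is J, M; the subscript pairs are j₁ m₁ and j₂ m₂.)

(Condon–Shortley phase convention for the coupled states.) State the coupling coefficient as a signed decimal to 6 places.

triangle: 2!·0!·1!/4! = 2/24
(j±m)!: 2!·0!·1!·2!·1!·0! = 4
prefactor² = (2J+1)·Δ·N² = 2/3
  k=0: +1/(0!·2!·0!·1!·0!·0!) = 1/2
Σ = 1/2  ⇒  CG² = 2/3·(1/2)² = 1/6
CG = +√(1/6) = +0.408248

+√(1/6) = +0.408248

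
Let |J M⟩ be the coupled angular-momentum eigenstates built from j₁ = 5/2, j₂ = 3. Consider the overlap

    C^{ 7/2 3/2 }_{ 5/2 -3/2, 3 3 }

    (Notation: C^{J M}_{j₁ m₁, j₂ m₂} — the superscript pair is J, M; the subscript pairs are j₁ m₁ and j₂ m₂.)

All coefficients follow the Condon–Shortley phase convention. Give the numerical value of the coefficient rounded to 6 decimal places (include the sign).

√[8·2!3!4!/10! · 1!4!6!0!5!2!] = √(18432/7)
  +(−1)^2/∏(2,0,2,4,1,0)! = 1/96  (running 1/96)
⟨..|..⟩ = √(18432/7)·(1/96) = +0.534522

+0.534522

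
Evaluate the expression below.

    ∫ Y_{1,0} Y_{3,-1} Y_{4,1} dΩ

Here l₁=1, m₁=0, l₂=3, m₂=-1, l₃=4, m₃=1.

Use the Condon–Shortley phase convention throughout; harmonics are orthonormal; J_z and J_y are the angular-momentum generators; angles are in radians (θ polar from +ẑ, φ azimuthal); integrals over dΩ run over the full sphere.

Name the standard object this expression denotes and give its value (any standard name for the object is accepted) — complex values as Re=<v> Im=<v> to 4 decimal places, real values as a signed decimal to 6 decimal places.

Gaunt coefficient, -0.238414

This is a Gaunt coefficient — the integral of a triple product of spherical harmonics over the sphere.
Rules hold: Σm=0, L=8 even, 2≤4≤4.
N = 3·7·9 = 189
Δ = 0!·2!·6!/9! = 1/252
Racah Σ t=0..0: t=0:+1/36 = 1/36
⇒ 3j(1 3 4; 0 0 0)² = 4/63, sgn +1
Racah Σ t=0..0: t=0:+1/48 = 1/48
⇒ 3j(1 3 4; 0 -1 1)² = 5/84, sgn -1
4πI² = N·(3j₀)²·(3jₘ)² = 5/7
I = -1·√(0.714286/4π) = -0.23841361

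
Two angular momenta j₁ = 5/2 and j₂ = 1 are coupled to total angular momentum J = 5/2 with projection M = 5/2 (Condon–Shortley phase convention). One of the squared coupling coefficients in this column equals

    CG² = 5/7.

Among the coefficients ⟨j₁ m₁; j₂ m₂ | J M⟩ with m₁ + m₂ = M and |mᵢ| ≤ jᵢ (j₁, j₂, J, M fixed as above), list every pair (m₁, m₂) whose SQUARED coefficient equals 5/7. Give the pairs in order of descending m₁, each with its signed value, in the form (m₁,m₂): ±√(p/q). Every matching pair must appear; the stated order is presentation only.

Admissible pairs with m₁+m₂ = M = 5/2: (3/2,1), (5/2,0)
  (m₁,m₂)=(5/2,0): CG² = 5/7, CG = +√(5/7)   ← matches the target
  (m₁,m₂)=(3/2,1): CG² = 2/7, CG = −√(2/7)
Pairs with CG² = 5/7: (5/2,0): +√(5/7)

(5/2,0): +√(5/7)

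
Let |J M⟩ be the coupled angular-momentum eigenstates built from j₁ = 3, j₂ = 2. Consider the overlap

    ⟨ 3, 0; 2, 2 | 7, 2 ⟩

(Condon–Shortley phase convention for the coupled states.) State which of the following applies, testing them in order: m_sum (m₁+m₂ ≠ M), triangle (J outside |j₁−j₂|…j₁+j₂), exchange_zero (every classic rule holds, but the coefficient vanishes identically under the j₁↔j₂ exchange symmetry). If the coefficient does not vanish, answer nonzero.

triangle

m-sum: m₁+m₂ = 0+2 = 2, M = 2  ✓
triangle: need |j₁−j₂| ≤ J ≤ j₁+j₂, i.e. J ∈ [1, 5]; J = 7 is outside ✗ ⇒ coefficient is 0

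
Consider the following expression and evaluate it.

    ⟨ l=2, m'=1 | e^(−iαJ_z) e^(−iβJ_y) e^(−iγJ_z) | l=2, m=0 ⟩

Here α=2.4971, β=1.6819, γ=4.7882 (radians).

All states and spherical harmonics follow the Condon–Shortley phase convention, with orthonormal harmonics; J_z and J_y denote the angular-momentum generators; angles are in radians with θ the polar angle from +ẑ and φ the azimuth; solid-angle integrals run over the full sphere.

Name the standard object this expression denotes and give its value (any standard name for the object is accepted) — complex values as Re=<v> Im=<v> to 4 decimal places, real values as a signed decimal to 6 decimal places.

This is a Wigner D-matrix element — the rotation-matrix element ⟨l m'| R(α,β,γ) |l m⟩ in the angular-momentum basis.
Split into d^2_{1,0}(β=1.6819) × two z-phases.
c=cos(1.681900/2)=0.666755, s=sin(1.681900/2)=0.745277; N=√[6·1·2·2]=4.898979
k∈{0,1} keeps every argument non-negative
  k=0: (−1)^1·4.8990/(2)·0.6668^3·0.7453^1 = -0.541118
  k=1: (−1)^2·4.8990/(2)·0.6668^1·0.7453^3 = +0.676075
d^2_{1,0}(1.6819) = -0.541118 +0.676075 = +0.134957
Attach z-rotation phases: D = e^{-i(1)(2.4971)}·(+0.134957)·e^{-i(0)(4.7882)} = -0.107885-0.081081i

Wigner D-matrix element, Re=-0.1079 Im=-0.0811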